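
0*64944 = 0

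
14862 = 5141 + 9721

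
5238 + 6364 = 11602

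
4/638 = 2/319 = 0.01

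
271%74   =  49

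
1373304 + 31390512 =32763816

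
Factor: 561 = 3^1*11^1 *17^1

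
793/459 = 793/459 =1.73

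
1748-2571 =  - 823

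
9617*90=865530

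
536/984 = 67/123 = 0.54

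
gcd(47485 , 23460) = 5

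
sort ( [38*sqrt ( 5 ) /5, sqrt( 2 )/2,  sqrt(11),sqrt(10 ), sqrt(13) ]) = [ sqrt( 2)/2 , sqrt(10 ), sqrt(11),sqrt( 13 ),38*sqrt(5 )/5 ]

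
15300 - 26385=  - 11085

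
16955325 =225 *75357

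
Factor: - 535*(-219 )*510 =2^1*3^2*5^2*17^1*73^1*107^1 =59754150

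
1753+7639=9392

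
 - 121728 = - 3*40576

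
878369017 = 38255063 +840113954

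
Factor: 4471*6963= 3^1 *11^1*17^1*211^1*263^1 = 31131573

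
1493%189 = 170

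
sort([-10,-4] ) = [-10, - 4 ] 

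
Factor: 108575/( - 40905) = - 3^(-4) *5^1 * 43^1 = -215/81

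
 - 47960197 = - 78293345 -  - 30333148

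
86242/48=43121/24 =1796.71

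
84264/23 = 84264/23 = 3663.65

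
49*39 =1911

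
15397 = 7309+8088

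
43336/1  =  43336 = 43336.00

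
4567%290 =217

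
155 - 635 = - 480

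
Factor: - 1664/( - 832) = 2^1 =2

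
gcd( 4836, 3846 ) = 6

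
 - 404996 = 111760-516756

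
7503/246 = 61/2 = 30.50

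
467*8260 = 3857420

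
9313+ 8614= 17927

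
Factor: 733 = 733^1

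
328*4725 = 1549800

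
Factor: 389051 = 13^1*29927^1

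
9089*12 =109068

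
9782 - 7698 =2084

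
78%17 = 10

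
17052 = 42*406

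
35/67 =35/67 =0.52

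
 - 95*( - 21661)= 2057795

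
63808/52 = 15952/13 = 1227.08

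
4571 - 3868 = 703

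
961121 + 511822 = 1472943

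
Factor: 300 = 2^2*3^1*5^2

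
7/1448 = 7/1448 = 0.00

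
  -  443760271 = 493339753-937100024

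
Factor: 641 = 641^1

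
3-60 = -57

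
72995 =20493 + 52502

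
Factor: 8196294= 2^1*3^1*73^1* 18713^1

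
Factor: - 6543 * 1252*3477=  - 28483013772 = - 2^2 * 3^3 * 19^1* 61^1  *  313^1*727^1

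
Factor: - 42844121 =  - 6203^1*6907^1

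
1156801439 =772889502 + 383911937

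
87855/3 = 29285 = 29285.00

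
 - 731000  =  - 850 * 860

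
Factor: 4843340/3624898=2421670/1812449 = 2^1*5^1*23^1*10529^1* 1812449^( - 1 ) 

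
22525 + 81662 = 104187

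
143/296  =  143/296 = 0.48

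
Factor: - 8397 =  - 3^3*311^1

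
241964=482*502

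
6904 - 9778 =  - 2874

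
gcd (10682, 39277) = 7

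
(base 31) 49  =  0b10000101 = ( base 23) 5i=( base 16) 85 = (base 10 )133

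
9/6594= 3/2198 = 0.00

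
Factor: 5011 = 5011^1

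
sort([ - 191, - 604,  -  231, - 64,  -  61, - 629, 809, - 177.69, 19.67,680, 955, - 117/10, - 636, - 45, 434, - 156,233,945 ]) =[ - 636, - 629, - 604, - 231, - 191, - 177.69 , - 156,  -  64, - 61, - 45 , - 117/10,  19.67, 233, 434 , 680, 809, 945, 955 ]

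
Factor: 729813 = 3^1 * 7^1*23^1*1511^1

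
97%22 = 9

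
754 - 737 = 17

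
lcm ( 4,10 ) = 20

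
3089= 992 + 2097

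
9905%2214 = 1049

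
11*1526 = 16786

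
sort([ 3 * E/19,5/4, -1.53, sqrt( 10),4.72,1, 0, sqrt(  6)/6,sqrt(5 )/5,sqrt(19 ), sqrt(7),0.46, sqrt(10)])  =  [ - 1.53,0, sqrt( 6)/6, 3*E/19,sqrt( 5) /5,0.46, 1 , 5/4,sqrt(7 ), sqrt(10 ),sqrt(10), sqrt( 19 ), 4.72 ]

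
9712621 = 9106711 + 605910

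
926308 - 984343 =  - 58035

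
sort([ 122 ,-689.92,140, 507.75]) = [ - 689.92,  122,140,507.75] 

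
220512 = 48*4594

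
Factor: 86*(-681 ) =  - 2^1*3^1*43^1*227^1 = -58566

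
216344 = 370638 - 154294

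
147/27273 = 49/9091 = 0.01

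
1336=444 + 892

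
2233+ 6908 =9141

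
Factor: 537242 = 2^1 * 43^1*6247^1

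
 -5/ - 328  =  5/328= 0.02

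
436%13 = 7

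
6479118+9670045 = 16149163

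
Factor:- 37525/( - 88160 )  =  395/928 = 2^( - 5 )*5^1*29^( - 1)*79^1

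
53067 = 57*931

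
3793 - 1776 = 2017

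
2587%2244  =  343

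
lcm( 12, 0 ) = 0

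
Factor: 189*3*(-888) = - 2^3*3^5 * 7^1*37^1  =  -503496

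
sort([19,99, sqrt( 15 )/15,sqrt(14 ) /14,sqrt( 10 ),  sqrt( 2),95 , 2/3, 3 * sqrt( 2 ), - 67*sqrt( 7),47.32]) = [ - 67*sqrt( 7) , sqrt(15 ) /15,sqrt( 14) /14  ,  2/3, sqrt (2 ),sqrt (10),3*sqrt( 2),  19,47.32,95 , 99]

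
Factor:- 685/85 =-137/17 = -17^ ( - 1)*137^1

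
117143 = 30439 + 86704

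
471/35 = 471/35 = 13.46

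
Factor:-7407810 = - 2^1 * 3^2*5^1 * 53^1*1553^1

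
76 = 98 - 22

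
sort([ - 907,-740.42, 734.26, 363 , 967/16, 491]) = [ - 907,-740.42,967/16, 363  ,  491, 734.26]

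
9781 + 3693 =13474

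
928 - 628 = 300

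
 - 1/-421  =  1/421 = 0.00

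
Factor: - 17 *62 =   -  2^1 * 17^1 * 31^1=- 1054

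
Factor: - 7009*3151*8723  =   - 192650586557=- 11^1*13^1*23^1*43^1 *61^1 * 137^1*163^1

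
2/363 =2/363  =  0.01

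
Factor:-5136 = -2^4*3^1*107^1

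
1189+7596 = 8785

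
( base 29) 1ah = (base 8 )2174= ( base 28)1d0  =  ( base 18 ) 39E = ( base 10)1148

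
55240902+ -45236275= 10004627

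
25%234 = 25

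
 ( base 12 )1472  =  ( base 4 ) 211112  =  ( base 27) 37E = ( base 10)2390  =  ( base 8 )4526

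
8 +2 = 10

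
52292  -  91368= - 39076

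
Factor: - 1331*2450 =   -  3260950 = - 2^1 *5^2*7^2*11^3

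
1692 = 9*188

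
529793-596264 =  - 66471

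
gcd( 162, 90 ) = 18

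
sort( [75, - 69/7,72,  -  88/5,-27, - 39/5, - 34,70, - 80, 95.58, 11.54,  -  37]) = [ - 80, - 37, - 34 , - 27, - 88/5, - 69/7, - 39/5,11.54, 70, 72,75, 95.58 ]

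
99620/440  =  4981/22  =  226.41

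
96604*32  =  3091328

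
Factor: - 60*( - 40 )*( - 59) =  -  2^5*3^1*5^2 *59^1 =- 141600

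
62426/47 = 62426/47 = 1328.21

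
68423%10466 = 5627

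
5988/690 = 998/115 = 8.68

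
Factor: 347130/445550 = 261/335 = 3^2*5^( - 1)*29^1*67^( - 1 )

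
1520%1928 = 1520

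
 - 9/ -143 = 9/143 = 0.06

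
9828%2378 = 316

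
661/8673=661/8673=0.08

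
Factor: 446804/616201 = 2^2 * 19^1*101^(  -  1)*5879^1*6101^( - 1)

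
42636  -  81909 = -39273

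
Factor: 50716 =2^2 * 31^1*409^1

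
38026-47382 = -9356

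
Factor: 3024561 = 3^1*1008187^1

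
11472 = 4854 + 6618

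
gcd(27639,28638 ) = 333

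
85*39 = 3315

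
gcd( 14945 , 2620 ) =5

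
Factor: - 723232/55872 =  - 2^(-1 )*3^( - 2 )*233^1 = -233/18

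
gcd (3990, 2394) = 798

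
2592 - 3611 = -1019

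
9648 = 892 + 8756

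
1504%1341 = 163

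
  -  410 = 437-847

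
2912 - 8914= -6002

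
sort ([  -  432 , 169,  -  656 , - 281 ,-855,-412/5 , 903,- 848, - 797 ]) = [ - 855,  -  848, - 797, - 656, -432, - 281,- 412/5, 169,903] 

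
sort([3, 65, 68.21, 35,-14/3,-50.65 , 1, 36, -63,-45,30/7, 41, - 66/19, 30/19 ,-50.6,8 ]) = [ - 63, - 50.65,-50.6, - 45, - 14/3, - 66/19, 1,30/19,3, 30/7,8,  35,36,  41, 65, 68.21]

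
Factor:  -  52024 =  - 2^3 * 7^1*929^1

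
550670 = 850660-299990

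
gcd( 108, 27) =27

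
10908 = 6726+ 4182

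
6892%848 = 108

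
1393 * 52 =72436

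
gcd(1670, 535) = 5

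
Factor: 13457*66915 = 3^2*5^1*1487^1*13457^1= 900475155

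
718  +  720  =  1438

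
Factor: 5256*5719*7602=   228509004528 = 2^4*3^3*7^2*19^1*43^1* 73^1*181^1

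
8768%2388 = 1604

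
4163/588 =7 + 47/588 = 7.08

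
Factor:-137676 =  -2^2*3^1 * 7^1 * 11^1*149^1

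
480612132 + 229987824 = 710599956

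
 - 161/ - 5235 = 161/5235 = 0.03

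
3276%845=741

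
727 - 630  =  97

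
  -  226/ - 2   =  113 + 0/1  =  113.00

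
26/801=26/801= 0.03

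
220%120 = 100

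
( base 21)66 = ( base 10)132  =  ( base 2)10000100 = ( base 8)204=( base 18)76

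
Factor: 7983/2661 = 3^1 = 3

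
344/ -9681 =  - 344/9681 = - 0.04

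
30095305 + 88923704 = 119019009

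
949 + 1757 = 2706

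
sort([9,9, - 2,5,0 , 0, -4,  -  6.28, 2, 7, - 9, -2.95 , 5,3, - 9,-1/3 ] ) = [-9,-9,-6.28, - 4, - 2.95,-2 , - 1/3,0, 0,2,  3 , 5,5 , 7,9, 9]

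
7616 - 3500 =4116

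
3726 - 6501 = -2775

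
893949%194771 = 114865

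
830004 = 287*2892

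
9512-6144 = 3368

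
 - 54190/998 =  - 27095/499   =  - 54.30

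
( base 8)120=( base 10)80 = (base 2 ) 1010000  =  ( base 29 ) 2m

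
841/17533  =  841/17533 = 0.05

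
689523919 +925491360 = 1615015279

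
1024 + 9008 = 10032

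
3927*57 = 223839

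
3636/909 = 4 = 4.00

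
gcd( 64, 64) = 64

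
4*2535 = 10140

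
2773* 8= 22184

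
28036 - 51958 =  - 23922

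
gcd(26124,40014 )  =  6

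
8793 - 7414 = 1379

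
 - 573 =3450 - 4023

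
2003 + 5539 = 7542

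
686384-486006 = 200378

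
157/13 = 157/13 = 12.08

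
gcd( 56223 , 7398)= 9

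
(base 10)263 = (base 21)CB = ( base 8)407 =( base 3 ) 100202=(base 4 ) 10013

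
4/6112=1/1528 = 0.00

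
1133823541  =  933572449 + 200251092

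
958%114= 46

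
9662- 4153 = 5509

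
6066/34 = 3033/17  =  178.41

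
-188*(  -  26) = 4888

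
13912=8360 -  - 5552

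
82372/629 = 130+602/629=130.96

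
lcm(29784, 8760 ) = 148920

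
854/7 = 122 = 122.00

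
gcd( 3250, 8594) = 2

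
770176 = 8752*88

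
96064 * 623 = 59847872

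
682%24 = 10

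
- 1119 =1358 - 2477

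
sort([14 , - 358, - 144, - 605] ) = [ - 605, - 358, - 144,14] 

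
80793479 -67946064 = 12847415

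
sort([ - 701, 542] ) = [-701, 542]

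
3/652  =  3/652 = 0.00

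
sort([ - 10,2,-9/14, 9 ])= [ - 10, - 9/14,2,9] 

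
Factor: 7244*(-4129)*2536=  - 75852967136  =  - 2^5*317^1*1811^1 * 4129^1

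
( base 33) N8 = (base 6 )3315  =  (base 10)767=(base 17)2b2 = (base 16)2FF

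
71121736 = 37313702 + 33808034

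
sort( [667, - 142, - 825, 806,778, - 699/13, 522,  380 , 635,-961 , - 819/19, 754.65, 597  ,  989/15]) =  [ - 961,-825 , - 142, - 699/13, - 819/19, 989/15,380, 522, 597,635,667,  754.65, 778,806]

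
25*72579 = 1814475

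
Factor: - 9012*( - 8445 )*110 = 8371697400 = 2^3*3^2*5^2*11^1 *563^1 * 751^1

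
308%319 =308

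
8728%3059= 2610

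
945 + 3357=4302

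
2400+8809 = 11209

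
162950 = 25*6518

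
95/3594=95/3594 = 0.03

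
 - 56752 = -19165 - 37587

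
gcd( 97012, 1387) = 1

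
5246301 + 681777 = 5928078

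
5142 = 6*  857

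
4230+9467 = 13697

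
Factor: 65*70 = 4550 = 2^1*5^2*7^1*13^1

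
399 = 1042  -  643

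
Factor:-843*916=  - 2^2*3^1*229^1*281^1 = - 772188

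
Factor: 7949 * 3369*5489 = 146996413509 = 3^1 * 11^1 * 499^1*1123^1* 7949^1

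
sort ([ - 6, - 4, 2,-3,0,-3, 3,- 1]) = [ - 6, - 4, - 3, -3, - 1,0,  2,  3]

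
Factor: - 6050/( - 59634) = 3025/29817=3^( - 2 )*5^2*11^2*  3313^(  -  1)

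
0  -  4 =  - 4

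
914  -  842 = 72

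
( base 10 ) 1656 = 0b11001111000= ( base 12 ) B60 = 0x678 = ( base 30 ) 1P6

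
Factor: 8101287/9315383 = 3^2*7^( - 1 )*11^(-1)*311^( - 1)*389^( - 1) * 900143^1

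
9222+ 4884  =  14106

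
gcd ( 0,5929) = 5929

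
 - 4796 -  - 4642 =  - 154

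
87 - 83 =4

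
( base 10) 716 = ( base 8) 1314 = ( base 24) 15K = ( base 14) 392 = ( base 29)OK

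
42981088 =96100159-53119071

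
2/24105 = 2/24105  =  0.00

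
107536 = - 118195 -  - 225731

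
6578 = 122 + 6456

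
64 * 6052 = 387328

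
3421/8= 427 + 5/8 = 427.62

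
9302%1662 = 992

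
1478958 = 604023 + 874935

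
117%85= 32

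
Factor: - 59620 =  - 2^2*5^1*11^1 * 271^1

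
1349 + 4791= 6140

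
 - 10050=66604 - 76654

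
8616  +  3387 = 12003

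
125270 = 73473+51797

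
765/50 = 15+3/10 = 15.30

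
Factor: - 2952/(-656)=2^(-1)*3^2 = 9/2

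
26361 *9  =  237249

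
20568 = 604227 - 583659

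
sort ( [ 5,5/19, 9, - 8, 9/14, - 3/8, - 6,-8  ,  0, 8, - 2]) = [  -  8, - 8, - 6, - 2, - 3/8, 0, 5/19, 9/14 , 5,8, 9 ] 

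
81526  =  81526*1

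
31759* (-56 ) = -1778504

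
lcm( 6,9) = 18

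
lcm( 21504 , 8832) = 494592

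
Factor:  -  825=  - 3^1*5^2 * 11^1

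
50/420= 5/42 = 0.12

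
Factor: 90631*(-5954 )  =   - 539616974= - 2^1*13^1  *  229^1 * 90631^1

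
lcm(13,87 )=1131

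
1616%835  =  781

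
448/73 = 6 + 10/73 = 6.14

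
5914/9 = 5914/9 = 657.11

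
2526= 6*421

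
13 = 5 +8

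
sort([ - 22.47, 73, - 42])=[ - 42, - 22.47, 73 ] 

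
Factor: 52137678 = 2^1 * 3^1*211^1*41183^1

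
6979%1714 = 123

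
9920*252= 2499840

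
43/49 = 43/49 = 0.88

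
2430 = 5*486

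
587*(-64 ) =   -  37568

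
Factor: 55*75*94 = 387750=2^1* 3^1* 5^3*11^1*47^1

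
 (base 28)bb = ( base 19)GF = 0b100111111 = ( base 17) 11D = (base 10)319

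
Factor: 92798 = 2^1*46399^1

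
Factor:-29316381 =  - 3^1*17^1*113^1*5087^1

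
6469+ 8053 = 14522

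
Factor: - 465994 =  - 2^1*19^1 * 12263^1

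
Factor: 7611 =3^1*43^1*59^1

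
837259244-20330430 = 816928814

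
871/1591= 871/1591 = 0.55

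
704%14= 4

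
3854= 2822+1032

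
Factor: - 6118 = -2^1*7^1* 19^1*23^1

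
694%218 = 40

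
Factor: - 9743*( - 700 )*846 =5769804600 = 2^3*  3^2*5^2*7^1*47^1*9743^1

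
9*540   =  4860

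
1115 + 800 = 1915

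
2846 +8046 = 10892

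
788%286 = 216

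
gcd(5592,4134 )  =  6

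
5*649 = 3245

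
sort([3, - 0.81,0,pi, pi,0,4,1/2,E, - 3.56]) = [ - 3.56, - 0.81,0,  0,1/2,E,3,pi,pi,4]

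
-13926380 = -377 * 36940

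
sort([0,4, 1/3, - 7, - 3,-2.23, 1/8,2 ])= [ - 7,-3, - 2.23,0 , 1/8, 1/3,2, 4 ]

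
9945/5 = 1989 = 1989.00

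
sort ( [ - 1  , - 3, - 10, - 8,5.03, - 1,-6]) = [ - 10,-8, - 6, - 3 , - 1,  -  1,5.03] 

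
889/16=889/16 = 55.56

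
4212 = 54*78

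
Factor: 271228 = 2^2*67807^1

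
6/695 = 6/695 = 0.01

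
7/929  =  7/929 = 0.01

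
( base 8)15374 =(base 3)100110212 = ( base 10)6908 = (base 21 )fdk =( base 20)h58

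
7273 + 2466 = 9739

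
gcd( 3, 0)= 3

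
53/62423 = 53/62423 = 0.00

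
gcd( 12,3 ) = 3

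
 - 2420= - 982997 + 980577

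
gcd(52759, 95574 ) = 1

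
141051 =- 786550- - 927601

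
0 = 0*( - 24566)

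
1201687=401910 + 799777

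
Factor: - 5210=-2^1*5^1*521^1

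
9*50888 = 457992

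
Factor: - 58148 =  - 2^2*14537^1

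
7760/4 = 1940 = 1940.00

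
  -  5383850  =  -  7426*725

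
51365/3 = 17121 + 2/3= 17121.67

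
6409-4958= 1451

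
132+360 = 492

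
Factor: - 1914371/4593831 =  - 3^( - 1)*11^ ( - 1 )* 107^( - 1 )*1301^( - 1 )*1914371^1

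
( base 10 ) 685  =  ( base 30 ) mp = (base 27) PA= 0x2ad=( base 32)ld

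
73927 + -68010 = 5917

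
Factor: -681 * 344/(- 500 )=58566/125 = 2^1 *3^1*5^ (- 3 )*43^1*227^1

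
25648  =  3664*7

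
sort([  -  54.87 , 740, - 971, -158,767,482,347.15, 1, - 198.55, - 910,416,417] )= [-971, - 910, - 198.55, - 158, - 54.87,1,347.15 , 416,417, 482, 740,767]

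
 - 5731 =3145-8876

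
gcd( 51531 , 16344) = 3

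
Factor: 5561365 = 5^1*1112273^1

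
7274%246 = 140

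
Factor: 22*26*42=24024= 2^3*3^1*7^1*11^1*13^1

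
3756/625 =3756/625 = 6.01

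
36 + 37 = 73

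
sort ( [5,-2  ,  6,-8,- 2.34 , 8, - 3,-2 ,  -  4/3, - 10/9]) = [ - 8, - 3,  -  2.34, -2,-2, - 4/3, - 10/9, 5 , 6,8 ] 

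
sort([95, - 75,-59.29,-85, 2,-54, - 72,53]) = [-85, - 75,- 72, - 59.29,-54,2,53, 95 ]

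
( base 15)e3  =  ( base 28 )7h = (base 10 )213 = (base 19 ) b4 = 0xD5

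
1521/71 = 1521/71  =  21.42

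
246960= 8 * 30870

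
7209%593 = 93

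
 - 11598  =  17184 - 28782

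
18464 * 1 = 18464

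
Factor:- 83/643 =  -83^1*643^( - 1) 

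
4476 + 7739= 12215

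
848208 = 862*984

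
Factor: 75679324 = 2^2 * 7^2  *386119^1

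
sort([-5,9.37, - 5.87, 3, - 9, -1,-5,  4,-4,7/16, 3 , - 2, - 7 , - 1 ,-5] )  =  [ - 9,  -  7,-5.87, - 5, - 5 , - 5, - 4, - 2, - 1 , - 1,7/16,3,3, 4,9.37]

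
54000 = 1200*45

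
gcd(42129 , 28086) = 14043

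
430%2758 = 430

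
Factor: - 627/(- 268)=2^ ( - 2 )*3^1*11^1* 19^1 *67^(-1 )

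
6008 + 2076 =8084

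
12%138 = 12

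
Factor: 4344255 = 3^2*5^1 * 19^1*5081^1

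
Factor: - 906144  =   - 2^5 *3^1*9439^1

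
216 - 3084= - 2868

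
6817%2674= 1469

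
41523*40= 1660920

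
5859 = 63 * 93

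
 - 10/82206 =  - 5/41103 = -0.00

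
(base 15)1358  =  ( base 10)4133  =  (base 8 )10045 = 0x1025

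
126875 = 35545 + 91330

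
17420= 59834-42414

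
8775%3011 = 2753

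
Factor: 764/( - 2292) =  - 3^( - 1) = - 1/3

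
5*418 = 2090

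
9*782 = 7038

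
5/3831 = 5/3831  =  0.00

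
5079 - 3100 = 1979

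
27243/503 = 27243/503 = 54.16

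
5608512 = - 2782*(  -  2016) 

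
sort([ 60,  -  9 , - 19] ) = [ - 19 ,  -  9, 60 ]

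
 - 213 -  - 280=67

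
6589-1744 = 4845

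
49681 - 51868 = -2187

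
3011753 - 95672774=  - 92661021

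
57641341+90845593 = 148486934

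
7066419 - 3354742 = 3711677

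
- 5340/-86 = 62+4/43 = 62.09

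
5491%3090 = 2401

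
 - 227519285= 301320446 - 528839731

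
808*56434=45598672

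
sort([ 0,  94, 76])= [ 0, 76, 94]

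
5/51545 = 1/10309 = 0.00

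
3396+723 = 4119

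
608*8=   4864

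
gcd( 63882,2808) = 702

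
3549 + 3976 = 7525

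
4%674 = 4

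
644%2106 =644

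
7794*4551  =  35470494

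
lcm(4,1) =4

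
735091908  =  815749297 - 80657389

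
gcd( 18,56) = 2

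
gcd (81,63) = 9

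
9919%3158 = 445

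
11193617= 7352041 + 3841576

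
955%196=171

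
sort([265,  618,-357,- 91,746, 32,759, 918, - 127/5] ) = [ - 357,-91 , - 127/5,32, 265,  618,746, 759,918] 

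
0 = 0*984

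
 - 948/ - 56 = 237/14 = 16.93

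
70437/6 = 23479/2 = 11739.50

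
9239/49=9239/49 = 188.55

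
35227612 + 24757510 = 59985122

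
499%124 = 3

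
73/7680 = 73/7680 = 0.01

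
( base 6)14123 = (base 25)3db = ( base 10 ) 2211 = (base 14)b3d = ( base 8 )4243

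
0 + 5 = 5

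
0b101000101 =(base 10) 325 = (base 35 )9a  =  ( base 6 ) 1301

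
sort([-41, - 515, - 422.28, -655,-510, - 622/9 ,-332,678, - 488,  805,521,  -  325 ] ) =[-655,-515, - 510, - 488, - 422.28,-332, - 325, - 622/9, - 41,521,678,805 ] 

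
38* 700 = 26600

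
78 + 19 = 97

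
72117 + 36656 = 108773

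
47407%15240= 1687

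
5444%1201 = 640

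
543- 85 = 458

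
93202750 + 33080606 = 126283356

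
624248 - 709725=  - 85477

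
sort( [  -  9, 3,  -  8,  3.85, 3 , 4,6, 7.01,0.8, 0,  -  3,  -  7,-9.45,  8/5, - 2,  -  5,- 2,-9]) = [ - 9.45, - 9, -9,-8, - 7,-5, - 3, - 2, - 2 , 0, 0.8,  8/5 , 3 , 3,3.85, 4, 6, 7.01] 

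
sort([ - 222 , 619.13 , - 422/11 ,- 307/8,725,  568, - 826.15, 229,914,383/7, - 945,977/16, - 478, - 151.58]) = [ - 945,  -  826.15, - 478, - 222,  -  151.58, - 307/8,  -  422/11,383/7 , 977/16,229 , 568,619.13, 725,914]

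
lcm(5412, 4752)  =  194832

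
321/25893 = 107/8631 = 0.01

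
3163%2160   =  1003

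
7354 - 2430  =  4924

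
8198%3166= 1866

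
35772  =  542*66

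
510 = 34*15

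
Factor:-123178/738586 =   -  61589/369293 = -11^2*509^1*369293^(  -  1)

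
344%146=52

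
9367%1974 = 1471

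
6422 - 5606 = 816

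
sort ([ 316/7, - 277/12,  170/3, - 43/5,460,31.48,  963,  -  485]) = [- 485,-277/12, - 43/5,31.48, 316/7,  170/3, 460,  963 ]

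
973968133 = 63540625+910427508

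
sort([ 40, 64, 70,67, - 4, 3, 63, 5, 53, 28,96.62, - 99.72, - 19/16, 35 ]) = [ - 99.72, - 4, - 19/16,3,5, 28,  35, 40, 53,63, 64, 67, 70, 96.62 ]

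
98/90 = 1 + 4/45 = 1.09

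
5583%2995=2588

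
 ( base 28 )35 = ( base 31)2r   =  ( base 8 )131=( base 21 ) 45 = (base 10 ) 89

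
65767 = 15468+50299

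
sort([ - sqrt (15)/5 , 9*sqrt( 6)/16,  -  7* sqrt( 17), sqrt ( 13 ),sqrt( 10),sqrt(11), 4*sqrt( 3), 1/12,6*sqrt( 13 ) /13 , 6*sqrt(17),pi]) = [ - 7*sqrt( 17), - sqrt(15)/5,1/12,9*sqrt( 6 )/16,6*sqrt( 13)/13,pi, sqrt ( 10), sqrt( 11),sqrt( 13),4*sqrt( 3 ),  6*sqrt(17)]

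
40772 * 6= 244632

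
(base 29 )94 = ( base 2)100001001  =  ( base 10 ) 265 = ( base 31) 8h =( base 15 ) 12a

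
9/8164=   9/8164= 0.00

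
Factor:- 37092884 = - 2^2*787^1*11783^1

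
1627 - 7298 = -5671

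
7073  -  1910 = 5163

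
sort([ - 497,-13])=[-497, - 13] 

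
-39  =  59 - 98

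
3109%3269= 3109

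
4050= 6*675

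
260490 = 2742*95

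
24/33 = 8/11 = 0.73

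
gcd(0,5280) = 5280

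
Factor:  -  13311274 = - 2^1 *6655637^1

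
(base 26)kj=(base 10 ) 539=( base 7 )1400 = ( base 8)1033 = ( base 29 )IH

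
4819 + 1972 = 6791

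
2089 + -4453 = -2364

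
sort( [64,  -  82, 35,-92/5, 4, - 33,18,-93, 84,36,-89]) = [-93, - 89, - 82, -33, - 92/5, 4, 18, 35, 36,64, 84 ] 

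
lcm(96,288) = 288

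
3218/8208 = 1609/4104 = 0.39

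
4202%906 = 578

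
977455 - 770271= 207184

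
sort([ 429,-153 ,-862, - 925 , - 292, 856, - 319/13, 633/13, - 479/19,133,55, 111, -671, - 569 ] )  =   [-925, - 862, - 671, - 569, - 292, - 153,-479/19, - 319/13, 633/13,55, 111,  133, 429,856]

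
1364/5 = 1364/5  =  272.80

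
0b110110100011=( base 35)2TQ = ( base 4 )312203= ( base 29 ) 44b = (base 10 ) 3491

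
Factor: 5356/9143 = 2^2 * 13^1*41^(-1) * 103^1*223^ ( - 1) 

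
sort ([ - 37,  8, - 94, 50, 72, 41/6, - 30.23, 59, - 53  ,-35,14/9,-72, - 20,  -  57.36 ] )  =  [ - 94, - 72, - 57.36, - 53,  -  37, - 35  , - 30.23, - 20,14/9,41/6, 8,50,59, 72 ]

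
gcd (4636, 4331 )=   61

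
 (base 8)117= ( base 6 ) 211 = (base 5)304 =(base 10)79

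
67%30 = 7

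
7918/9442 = 3959/4721=0.84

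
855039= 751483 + 103556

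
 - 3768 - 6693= - 10461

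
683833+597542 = 1281375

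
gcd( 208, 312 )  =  104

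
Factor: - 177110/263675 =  - 2^1*5^( -1 )*53^( - 1)*89^1 = - 178/265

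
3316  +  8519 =11835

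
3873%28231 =3873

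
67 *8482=568294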